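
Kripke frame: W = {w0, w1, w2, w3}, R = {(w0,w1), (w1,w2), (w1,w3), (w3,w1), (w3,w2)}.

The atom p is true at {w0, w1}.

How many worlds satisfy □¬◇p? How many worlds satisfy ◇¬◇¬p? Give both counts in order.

3 and 2

For □¬◇p:
w0: successors {w1}; ¬◇p there: w1:T. ✓
w1: successors {w2, w3}; ¬◇p there: w2:T, w3:F. ✗
w2: no successors, so □¬◇p holds vacuously. ✓
w3: successors {w1, w2}; ¬◇p there: w1:T, w2:T. ✓
— 3 worlds.
For ◇¬◇¬p:
w0: successors {w1}; ¬◇¬p there: w1:F. ✗
w1: successors {w2, w3}; ¬◇¬p there: w2:T, w3:F. ✓
w2: no successors, so ◇¬◇¬p fails. ✗
w3: successors {w1, w2}; ¬◇¬p there: w1:F, w2:T. ✓
— 2 worlds.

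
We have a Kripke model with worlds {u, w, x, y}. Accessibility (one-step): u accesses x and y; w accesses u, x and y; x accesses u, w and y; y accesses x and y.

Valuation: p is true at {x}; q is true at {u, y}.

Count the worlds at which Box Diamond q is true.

4

u: successors {x, y}; Diamond q there: x:T, y:T. ✓
w: successors {u, x, y}; Diamond q there: u:T, x:T, y:T. ✓
x: successors {u, w, y}; Diamond q there: u:T, w:T, y:T. ✓
y: successors {x, y}; Diamond q there: x:T, y:T. ✓
Satisfying worlds: {u, w, x, y}.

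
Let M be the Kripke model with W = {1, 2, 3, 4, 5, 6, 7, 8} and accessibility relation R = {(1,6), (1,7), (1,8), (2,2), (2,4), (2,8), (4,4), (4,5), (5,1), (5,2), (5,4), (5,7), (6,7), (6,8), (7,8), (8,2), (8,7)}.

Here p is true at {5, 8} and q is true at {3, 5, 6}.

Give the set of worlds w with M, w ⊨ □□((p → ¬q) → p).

1: successors {6, 7, 8}; □((p → ¬q) → p) there: 6:F, 7:T, 8:F. ✗
2: successors {2, 4, 8}; □((p → ¬q) → p) there: 2:F, 4:F, 8:F. ✗
3: no successors, so □□((p → ¬q) → p) holds vacuously. ✓
4: successors {4, 5}; □((p → ¬q) → p) there: 4:F, 5:F. ✗
5: successors {1, 2, 4, 7}; □((p → ¬q) → p) there: 1:F, 2:F, 4:F, 7:T. ✗
6: successors {7, 8}; □((p → ¬q) → p) there: 7:T, 8:F. ✗
7: successors {8}; □((p → ¬q) → p) there: 8:F. ✗
8: successors {2, 7}; □((p → ¬q) → p) there: 2:F, 7:T. ✗

{3}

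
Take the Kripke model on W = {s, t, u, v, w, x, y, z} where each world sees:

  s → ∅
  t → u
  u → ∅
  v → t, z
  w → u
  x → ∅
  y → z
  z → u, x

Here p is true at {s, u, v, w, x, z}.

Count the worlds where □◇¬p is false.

s: no successors, so □◇¬p holds vacuously. ✓
t: successors {u}; ◇¬p there: u:F. ✗
u: no successors, so □◇¬p holds vacuously. ✓
v: successors {t, z}; ◇¬p there: t:F, z:F. ✗
w: successors {u}; ◇¬p there: u:F. ✗
x: no successors, so □◇¬p holds vacuously. ✓
y: successors {z}; ◇¬p there: z:F. ✗
z: successors {u, x}; ◇¬p there: u:F, x:F. ✗
Satisfying worlds: {s, u, x}.
So □◇¬p fails at the other 5 worlds.

5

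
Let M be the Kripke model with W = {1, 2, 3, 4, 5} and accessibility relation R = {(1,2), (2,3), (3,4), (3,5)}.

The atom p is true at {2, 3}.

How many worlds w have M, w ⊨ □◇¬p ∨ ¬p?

4

1: □◇¬p is F, ¬p is T. ✓
2: □◇¬p is T, ¬p is F. ✓
3: □◇¬p is F, ¬p is F. ✗
4: □◇¬p is T, ¬p is T. ✓
5: □◇¬p is T, ¬p is T. ✓
Satisfying worlds: {1, 2, 4, 5}.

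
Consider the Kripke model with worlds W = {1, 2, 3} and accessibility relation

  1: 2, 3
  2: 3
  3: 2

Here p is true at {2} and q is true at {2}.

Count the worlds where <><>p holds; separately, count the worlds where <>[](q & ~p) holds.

For <><>p:
1: successors {2, 3}; <>p there: 2:F, 3:T. ✓
2: successors {3}; <>p there: 3:T. ✓
3: successors {2}; <>p there: 2:F. ✗
— 2 worlds.
For <>[](q & ~p):
1: successors {2, 3}; [](q & ~p) there: 2:F, 3:F. ✗
2: successors {3}; [](q & ~p) there: 3:F. ✗
3: successors {2}; [](q & ~p) there: 2:F. ✗
— 0 worlds.

2 and 0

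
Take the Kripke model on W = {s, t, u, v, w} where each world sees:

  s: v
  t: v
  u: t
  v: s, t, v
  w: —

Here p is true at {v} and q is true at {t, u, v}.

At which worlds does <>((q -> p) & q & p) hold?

s: successors {v}; (q -> p) & q & p there: v:T. ✓
t: successors {v}; (q -> p) & q & p there: v:T. ✓
u: successors {t}; (q -> p) & q & p there: t:F. ✗
v: successors {s, t, v}; (q -> p) & q & p there: s:F, t:F, v:T. ✓
w: no successors, so <>((q -> p) & q & p) fails. ✗

{s, t, v}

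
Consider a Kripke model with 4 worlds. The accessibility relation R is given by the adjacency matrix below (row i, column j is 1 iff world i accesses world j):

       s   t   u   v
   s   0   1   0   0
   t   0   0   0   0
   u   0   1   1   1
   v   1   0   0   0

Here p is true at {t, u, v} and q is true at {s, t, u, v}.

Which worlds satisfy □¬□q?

s: successors {t}; ¬□q there: t:F. ✗
t: no successors, so □¬□q holds vacuously. ✓
u: successors {t, u, v}; ¬□q there: t:F, u:F, v:F. ✗
v: successors {s}; ¬□q there: s:F. ✗

{t}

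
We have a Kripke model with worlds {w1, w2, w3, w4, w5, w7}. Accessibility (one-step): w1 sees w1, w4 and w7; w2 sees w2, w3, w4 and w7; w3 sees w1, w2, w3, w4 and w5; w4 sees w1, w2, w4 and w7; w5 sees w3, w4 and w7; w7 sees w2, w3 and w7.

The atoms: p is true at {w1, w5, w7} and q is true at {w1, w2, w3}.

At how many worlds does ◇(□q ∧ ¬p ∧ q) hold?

w1: successors {w1, w4, w7}; □q ∧ ¬p ∧ q there: w1:F, w4:F, w7:F. ✗
w2: successors {w2, w3, w4, w7}; □q ∧ ¬p ∧ q there: w2:F, w3:F, w4:F, w7:F. ✗
w3: successors {w1, w2, w3, w4, w5}; □q ∧ ¬p ∧ q there: w1:F, w2:F, w3:F, w4:F, w5:F. ✗
w4: successors {w1, w2, w4, w7}; □q ∧ ¬p ∧ q there: w1:F, w2:F, w4:F, w7:F. ✗
w5: successors {w3, w4, w7}; □q ∧ ¬p ∧ q there: w3:F, w4:F, w7:F. ✗
w7: successors {w2, w3, w7}; □q ∧ ¬p ∧ q there: w2:F, w3:F, w7:F. ✗
Satisfying worlds: ∅.

0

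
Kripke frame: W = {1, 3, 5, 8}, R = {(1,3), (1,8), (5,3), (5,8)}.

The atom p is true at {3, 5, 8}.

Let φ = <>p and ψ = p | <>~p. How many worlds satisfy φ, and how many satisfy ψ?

For <>p:
1: successors {3, 8}; p there: 3:T, 8:T. ✓
3: no successors, so <>p fails. ✗
5: successors {3, 8}; p there: 3:T, 8:T. ✓
8: no successors, so <>p fails. ✗
— 2 worlds.
For p | <>~p:
1: p is F, <>~p is F. ✗
3: p is T, <>~p is F. ✓
5: p is T, <>~p is F. ✓
8: p is T, <>~p is F. ✓
— 3 worlds.

2 and 3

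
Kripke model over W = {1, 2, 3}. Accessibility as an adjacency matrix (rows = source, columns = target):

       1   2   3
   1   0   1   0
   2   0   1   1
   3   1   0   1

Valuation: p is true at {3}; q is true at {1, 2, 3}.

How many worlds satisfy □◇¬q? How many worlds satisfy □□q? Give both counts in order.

For □◇¬q:
1: successors {2}; ◇¬q there: 2:F. ✗
2: successors {2, 3}; ◇¬q there: 2:F, 3:F. ✗
3: successors {1, 3}; ◇¬q there: 1:F, 3:F. ✗
— 0 worlds.
For □□q:
1: successors {2}; □q there: 2:T. ✓
2: successors {2, 3}; □q there: 2:T, 3:T. ✓
3: successors {1, 3}; □q there: 1:T, 3:T. ✓
— 3 worlds.

0 and 3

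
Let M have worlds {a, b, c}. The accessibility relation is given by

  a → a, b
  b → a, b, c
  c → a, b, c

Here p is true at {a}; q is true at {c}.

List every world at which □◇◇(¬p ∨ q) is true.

a: successors {a, b}; ◇◇(¬p ∨ q) there: a:T, b:T. ✓
b: successors {a, b, c}; ◇◇(¬p ∨ q) there: a:T, b:T, c:T. ✓
c: successors {a, b, c}; ◇◇(¬p ∨ q) there: a:T, b:T, c:T. ✓

{a, b, c}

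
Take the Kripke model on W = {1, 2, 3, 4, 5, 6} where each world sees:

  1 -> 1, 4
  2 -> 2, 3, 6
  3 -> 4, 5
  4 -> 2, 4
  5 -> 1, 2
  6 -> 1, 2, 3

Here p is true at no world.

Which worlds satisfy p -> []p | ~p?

{1, 2, 3, 4, 5, 6}

1: p is F, []p | ~p is T. ✓
2: p is F, []p | ~p is T. ✓
3: p is F, []p | ~p is T. ✓
4: p is F, []p | ~p is T. ✓
5: p is F, []p | ~p is T. ✓
6: p is F, []p | ~p is T. ✓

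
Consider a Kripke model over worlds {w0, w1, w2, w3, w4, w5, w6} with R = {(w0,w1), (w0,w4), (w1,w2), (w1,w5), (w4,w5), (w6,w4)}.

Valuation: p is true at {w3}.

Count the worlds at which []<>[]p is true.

5

w0: successors {w1, w4}; <>[]p there: w1:T, w4:T. ✓
w1: successors {w2, w5}; <>[]p there: w2:F, w5:F. ✗
w2: no successors, so []<>[]p holds vacuously. ✓
w3: no successors, so []<>[]p holds vacuously. ✓
w4: successors {w5}; <>[]p there: w5:F. ✗
w5: no successors, so []<>[]p holds vacuously. ✓
w6: successors {w4}; <>[]p there: w4:T. ✓
Satisfying worlds: {w0, w2, w3, w5, w6}.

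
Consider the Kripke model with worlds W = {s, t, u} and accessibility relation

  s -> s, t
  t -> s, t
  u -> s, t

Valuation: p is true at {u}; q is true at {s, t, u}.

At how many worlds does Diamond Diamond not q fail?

3

s: successors {s, t}; Diamond not q there: s:F, t:F. ✗
t: successors {s, t}; Diamond not q there: s:F, t:F. ✗
u: successors {s, t}; Diamond not q there: s:F, t:F. ✗
Satisfying worlds: ∅.
So Diamond Diamond not q fails at the other 3 worlds.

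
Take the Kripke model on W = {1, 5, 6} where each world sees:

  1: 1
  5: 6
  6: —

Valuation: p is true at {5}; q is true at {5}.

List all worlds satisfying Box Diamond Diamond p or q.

{5, 6}

1: Box Diamond Diamond p is F, q is F. ✗
5: Box Diamond Diamond p is F, q is T. ✓
6: Box Diamond Diamond p is T, q is F. ✓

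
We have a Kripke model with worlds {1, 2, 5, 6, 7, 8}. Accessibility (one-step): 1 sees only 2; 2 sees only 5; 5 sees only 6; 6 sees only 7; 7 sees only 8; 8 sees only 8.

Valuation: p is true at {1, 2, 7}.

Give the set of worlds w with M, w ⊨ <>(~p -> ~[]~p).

1: successors {2}; ~p -> ~[]~p there: 2:T. ✓
2: successors {5}; ~p -> ~[]~p there: 5:F. ✗
5: successors {6}; ~p -> ~[]~p there: 6:T. ✓
6: successors {7}; ~p -> ~[]~p there: 7:T. ✓
7: successors {8}; ~p -> ~[]~p there: 8:F. ✗
8: successors {8}; ~p -> ~[]~p there: 8:F. ✗

{1, 5, 6}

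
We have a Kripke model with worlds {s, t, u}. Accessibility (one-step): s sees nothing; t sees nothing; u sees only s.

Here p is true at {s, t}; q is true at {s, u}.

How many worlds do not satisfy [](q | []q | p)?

0

s: no successors, so [](q | []q | p) holds vacuously. ✓
t: no successors, so [](q | []q | p) holds vacuously. ✓
u: successors {s}; q | []q | p there: s:T. ✓
Satisfying worlds: {s, t, u}.
So [](q | []q | p) fails at the other 0 worlds.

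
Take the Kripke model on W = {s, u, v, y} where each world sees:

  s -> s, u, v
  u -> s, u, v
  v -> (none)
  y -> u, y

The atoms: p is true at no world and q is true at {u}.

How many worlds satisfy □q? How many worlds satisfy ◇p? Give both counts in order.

For □q:
s: successors {s, u, v}; q there: s:F, u:T, v:F. ✗
u: successors {s, u, v}; q there: s:F, u:T, v:F. ✗
v: no successors, so □q holds vacuously. ✓
y: successors {u, y}; q there: u:T, y:F. ✗
— 1 world.
For ◇p:
s: successors {s, u, v}; p there: s:F, u:F, v:F. ✗
u: successors {s, u, v}; p there: s:F, u:F, v:F. ✗
v: no successors, so ◇p fails. ✗
y: successors {u, y}; p there: u:F, y:F. ✗
— 0 worlds.

1 and 0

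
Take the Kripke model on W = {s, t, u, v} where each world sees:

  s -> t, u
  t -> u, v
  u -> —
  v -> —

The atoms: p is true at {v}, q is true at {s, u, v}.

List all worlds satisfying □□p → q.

s: □□p is F, q is T. ✓
t: □□p is T, q is F. ✗
u: □□p is T, q is T. ✓
v: □□p is T, q is T. ✓

{s, u, v}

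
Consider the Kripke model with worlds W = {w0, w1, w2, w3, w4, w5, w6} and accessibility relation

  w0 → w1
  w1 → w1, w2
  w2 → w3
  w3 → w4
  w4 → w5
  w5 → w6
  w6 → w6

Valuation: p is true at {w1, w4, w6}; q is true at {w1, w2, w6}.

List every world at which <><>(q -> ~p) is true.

{w0, w1, w2, w3}

w0: successors {w1}; <>(q -> ~p) there: w1:T. ✓
w1: successors {w1, w2}; <>(q -> ~p) there: w1:T, w2:T. ✓
w2: successors {w3}; <>(q -> ~p) there: w3:T. ✓
w3: successors {w4}; <>(q -> ~p) there: w4:T. ✓
w4: successors {w5}; <>(q -> ~p) there: w5:F. ✗
w5: successors {w6}; <>(q -> ~p) there: w6:F. ✗
w6: successors {w6}; <>(q -> ~p) there: w6:F. ✗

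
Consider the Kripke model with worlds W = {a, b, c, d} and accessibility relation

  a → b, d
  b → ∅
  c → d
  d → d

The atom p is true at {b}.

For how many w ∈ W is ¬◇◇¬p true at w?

a: ◇◇¬p is T. ✗
b: ◇◇¬p is F. ✓
c: ◇◇¬p is T. ✗
d: ◇◇¬p is T. ✗
Satisfying worlds: {b}.

1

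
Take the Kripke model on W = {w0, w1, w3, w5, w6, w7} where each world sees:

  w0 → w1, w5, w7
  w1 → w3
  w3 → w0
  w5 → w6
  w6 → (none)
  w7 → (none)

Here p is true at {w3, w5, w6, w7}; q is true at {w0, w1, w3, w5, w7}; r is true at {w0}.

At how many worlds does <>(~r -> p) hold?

w0: successors {w1, w5, w7}; ~r -> p there: w1:F, w5:T, w7:T. ✓
w1: successors {w3}; ~r -> p there: w3:T. ✓
w3: successors {w0}; ~r -> p there: w0:T. ✓
w5: successors {w6}; ~r -> p there: w6:T. ✓
w6: no successors, so <>(~r -> p) fails. ✗
w7: no successors, so <>(~r -> p) fails. ✗
Satisfying worlds: {w0, w1, w3, w5}.

4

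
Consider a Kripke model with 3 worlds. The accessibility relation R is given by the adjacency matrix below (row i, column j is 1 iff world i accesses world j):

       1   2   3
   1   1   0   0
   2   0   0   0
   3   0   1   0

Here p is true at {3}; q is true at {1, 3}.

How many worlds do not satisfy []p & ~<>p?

1: []p is F, ~<>p is T. ✗
2: []p is T, ~<>p is T. ✓
3: []p is F, ~<>p is T. ✗
Satisfying worlds: {2}.
So []p & ~<>p fails at the other 2 worlds.

2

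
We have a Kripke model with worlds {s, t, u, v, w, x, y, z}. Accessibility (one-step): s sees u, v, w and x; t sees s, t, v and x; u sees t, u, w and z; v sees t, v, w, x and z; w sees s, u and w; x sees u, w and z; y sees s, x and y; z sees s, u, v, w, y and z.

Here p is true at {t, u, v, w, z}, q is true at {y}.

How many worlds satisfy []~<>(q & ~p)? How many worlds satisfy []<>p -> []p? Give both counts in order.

3 and 4

For []~<>(q & ~p):
s: successors {u, v, w, x}; ~<>(q & ~p) there: u:T, v:T, w:T, x:T. ✓
t: successors {s, t, v, x}; ~<>(q & ~p) there: s:T, t:T, v:T, x:T. ✓
u: successors {t, u, w, z}; ~<>(q & ~p) there: t:T, u:T, w:T, z:F. ✗
v: successors {t, v, w, x, z}; ~<>(q & ~p) there: t:T, v:T, w:T, x:T, z:F. ✗
w: successors {s, u, w}; ~<>(q & ~p) there: s:T, u:T, w:T. ✓
x: successors {u, w, z}; ~<>(q & ~p) there: u:T, w:T, z:F. ✗
y: successors {s, x, y}; ~<>(q & ~p) there: s:T, x:T, y:F. ✗
z: successors {s, u, v, w, y, z}; ~<>(q & ~p) there: s:T, u:T, v:T, w:T, y:F, z:F. ✗
— 3 worlds.
For []<>p -> []p:
s: []<>p is T, []p is F. ✗
t: []<>p is T, []p is F. ✗
u: []<>p is T, []p is T. ✓
v: []<>p is T, []p is F. ✗
w: []<>p is T, []p is F. ✗
x: []<>p is T, []p is T. ✓
y: []<>p is F, []p is F. ✓
z: []<>p is F, []p is F. ✓
— 4 worlds.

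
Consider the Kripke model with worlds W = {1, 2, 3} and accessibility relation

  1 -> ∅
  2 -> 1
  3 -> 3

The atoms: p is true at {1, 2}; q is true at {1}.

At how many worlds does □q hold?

1: no successors, so □q holds vacuously. ✓
2: successors {1}; q there: 1:T. ✓
3: successors {3}; q there: 3:F. ✗
Satisfying worlds: {1, 2}.

2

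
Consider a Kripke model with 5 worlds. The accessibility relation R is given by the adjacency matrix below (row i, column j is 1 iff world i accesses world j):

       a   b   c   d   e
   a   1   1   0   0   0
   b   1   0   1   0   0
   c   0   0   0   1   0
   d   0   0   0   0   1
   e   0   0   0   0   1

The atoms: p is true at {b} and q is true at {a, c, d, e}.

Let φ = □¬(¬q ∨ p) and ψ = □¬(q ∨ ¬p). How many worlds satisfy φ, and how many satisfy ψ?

4 and 0

For □¬(¬q ∨ p):
a: successors {a, b}; ¬(¬q ∨ p) there: a:T, b:F. ✗
b: successors {a, c}; ¬(¬q ∨ p) there: a:T, c:T. ✓
c: successors {d}; ¬(¬q ∨ p) there: d:T. ✓
d: successors {e}; ¬(¬q ∨ p) there: e:T. ✓
e: successors {e}; ¬(¬q ∨ p) there: e:T. ✓
— 4 worlds.
For □¬(q ∨ ¬p):
a: successors {a, b}; ¬(q ∨ ¬p) there: a:F, b:T. ✗
b: successors {a, c}; ¬(q ∨ ¬p) there: a:F, c:F. ✗
c: successors {d}; ¬(q ∨ ¬p) there: d:F. ✗
d: successors {e}; ¬(q ∨ ¬p) there: e:F. ✗
e: successors {e}; ¬(q ∨ ¬p) there: e:F. ✗
— 0 worlds.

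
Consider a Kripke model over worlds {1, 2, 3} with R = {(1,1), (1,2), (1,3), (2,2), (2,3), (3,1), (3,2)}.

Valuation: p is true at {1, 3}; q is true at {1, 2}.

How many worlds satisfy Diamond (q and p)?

2

1: successors {1, 2, 3}; q and p there: 1:T, 2:F, 3:F. ✓
2: successors {2, 3}; q and p there: 2:F, 3:F. ✗
3: successors {1, 2}; q and p there: 1:T, 2:F. ✓
Satisfying worlds: {1, 3}.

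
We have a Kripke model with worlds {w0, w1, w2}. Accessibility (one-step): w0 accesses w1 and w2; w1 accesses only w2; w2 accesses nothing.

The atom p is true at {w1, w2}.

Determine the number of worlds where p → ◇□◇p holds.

2

w0: p is F, ◇□◇p is T. ✓
w1: p is T, ◇□◇p is T. ✓
w2: p is T, ◇□◇p is F. ✗
Satisfying worlds: {w0, w1}.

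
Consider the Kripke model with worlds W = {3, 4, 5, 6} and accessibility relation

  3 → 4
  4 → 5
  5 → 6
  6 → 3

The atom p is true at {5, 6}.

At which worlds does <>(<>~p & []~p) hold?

3: successors {4}; <>~p & []~p there: 4:F. ✗
4: successors {5}; <>~p & []~p there: 5:F. ✗
5: successors {6}; <>~p & []~p there: 6:T. ✓
6: successors {3}; <>~p & []~p there: 3:T. ✓

{5, 6}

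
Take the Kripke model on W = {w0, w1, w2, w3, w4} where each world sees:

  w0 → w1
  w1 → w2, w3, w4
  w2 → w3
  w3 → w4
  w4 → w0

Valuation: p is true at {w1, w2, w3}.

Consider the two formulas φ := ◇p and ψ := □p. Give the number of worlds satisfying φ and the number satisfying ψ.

3 and 2

For ◇p:
w0: successors {w1}; p there: w1:T. ✓
w1: successors {w2, w3, w4}; p there: w2:T, w3:T, w4:F. ✓
w2: successors {w3}; p there: w3:T. ✓
w3: successors {w4}; p there: w4:F. ✗
w4: successors {w0}; p there: w0:F. ✗
— 3 worlds.
For □p:
w0: successors {w1}; p there: w1:T. ✓
w1: successors {w2, w3, w4}; p there: w2:T, w3:T, w4:F. ✗
w2: successors {w3}; p there: w3:T. ✓
w3: successors {w4}; p there: w4:F. ✗
w4: successors {w0}; p there: w0:F. ✗
— 2 worlds.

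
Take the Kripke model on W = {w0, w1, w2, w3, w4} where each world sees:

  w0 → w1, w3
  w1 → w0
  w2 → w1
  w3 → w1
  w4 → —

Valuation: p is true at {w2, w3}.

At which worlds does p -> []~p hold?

w0: p is F, []~p is F. ✓
w1: p is F, []~p is T. ✓
w2: p is T, []~p is T. ✓
w3: p is T, []~p is T. ✓
w4: p is F, []~p is T. ✓

{w0, w1, w2, w3, w4}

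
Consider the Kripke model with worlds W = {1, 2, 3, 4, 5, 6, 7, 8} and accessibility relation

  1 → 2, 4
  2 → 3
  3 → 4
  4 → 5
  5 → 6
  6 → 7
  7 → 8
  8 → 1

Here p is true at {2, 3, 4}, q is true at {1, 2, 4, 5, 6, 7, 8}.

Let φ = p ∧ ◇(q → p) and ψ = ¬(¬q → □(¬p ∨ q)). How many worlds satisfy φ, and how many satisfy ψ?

2 and 0

For p ∧ ◇(q → p):
1: p is F, ◇(q → p) is T. ✗
2: p is T, ◇(q → p) is T. ✓
3: p is T, ◇(q → p) is T. ✓
4: p is T, ◇(q → p) is F. ✗
5: p is F, ◇(q → p) is F. ✗
6: p is F, ◇(q → p) is F. ✗
7: p is F, ◇(q → p) is F. ✗
8: p is F, ◇(q → p) is F. ✗
— 2 worlds.
For ¬(¬q → □(¬p ∨ q)):
1: ¬q → □(¬p ∨ q) is T. ✗
2: ¬q → □(¬p ∨ q) is T. ✗
3: ¬q → □(¬p ∨ q) is T. ✗
4: ¬q → □(¬p ∨ q) is T. ✗
5: ¬q → □(¬p ∨ q) is T. ✗
6: ¬q → □(¬p ∨ q) is T. ✗
7: ¬q → □(¬p ∨ q) is T. ✗
8: ¬q → □(¬p ∨ q) is T. ✗
— 0 worlds.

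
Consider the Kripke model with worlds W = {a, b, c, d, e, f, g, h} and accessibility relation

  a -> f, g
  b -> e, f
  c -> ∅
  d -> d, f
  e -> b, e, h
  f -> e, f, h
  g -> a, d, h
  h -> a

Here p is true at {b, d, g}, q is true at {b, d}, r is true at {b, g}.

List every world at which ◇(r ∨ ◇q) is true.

{a, b, d, e, f, g}

a: successors {f, g}; r ∨ ◇q there: f:F, g:T. ✓
b: successors {e, f}; r ∨ ◇q there: e:T, f:F. ✓
c: no successors, so ◇(r ∨ ◇q) fails. ✗
d: successors {d, f}; r ∨ ◇q there: d:T, f:F. ✓
e: successors {b, e, h}; r ∨ ◇q there: b:T, e:T, h:F. ✓
f: successors {e, f, h}; r ∨ ◇q there: e:T, f:F, h:F. ✓
g: successors {a, d, h}; r ∨ ◇q there: a:F, d:T, h:F. ✓
h: successors {a}; r ∨ ◇q there: a:F. ✗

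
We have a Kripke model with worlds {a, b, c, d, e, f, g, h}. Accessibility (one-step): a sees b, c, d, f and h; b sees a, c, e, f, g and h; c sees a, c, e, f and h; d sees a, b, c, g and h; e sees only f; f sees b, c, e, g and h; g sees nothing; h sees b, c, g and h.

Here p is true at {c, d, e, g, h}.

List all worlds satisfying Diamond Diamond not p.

a: successors {b, c, d, f, h}; Diamond not p there: b:T, c:T, d:T, f:T, h:T. ✓
b: successors {a, c, e, f, g, h}; Diamond not p there: a:T, c:T, e:T, f:T, g:F, h:T. ✓
c: successors {a, c, e, f, h}; Diamond not p there: a:T, c:T, e:T, f:T, h:T. ✓
d: successors {a, b, c, g, h}; Diamond not p there: a:T, b:T, c:T, g:F, h:T. ✓
e: successors {f}; Diamond not p there: f:T. ✓
f: successors {b, c, e, g, h}; Diamond not p there: b:T, c:T, e:T, g:F, h:T. ✓
g: no successors, so Diamond Diamond not p fails. ✗
h: successors {b, c, g, h}; Diamond not p there: b:T, c:T, g:F, h:T. ✓

{a, b, c, d, e, f, h}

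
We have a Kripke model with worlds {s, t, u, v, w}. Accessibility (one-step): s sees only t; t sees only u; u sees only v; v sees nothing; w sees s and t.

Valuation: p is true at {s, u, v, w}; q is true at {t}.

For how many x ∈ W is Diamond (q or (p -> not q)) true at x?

s: successors {t}; q or (p -> not q) there: t:T. ✓
t: successors {u}; q or (p -> not q) there: u:T. ✓
u: successors {v}; q or (p -> not q) there: v:T. ✓
v: no successors, so Diamond (q or (p -> not q)) fails. ✗
w: successors {s, t}; q or (p -> not q) there: s:T, t:T. ✓
Satisfying worlds: {s, t, u, w}.

4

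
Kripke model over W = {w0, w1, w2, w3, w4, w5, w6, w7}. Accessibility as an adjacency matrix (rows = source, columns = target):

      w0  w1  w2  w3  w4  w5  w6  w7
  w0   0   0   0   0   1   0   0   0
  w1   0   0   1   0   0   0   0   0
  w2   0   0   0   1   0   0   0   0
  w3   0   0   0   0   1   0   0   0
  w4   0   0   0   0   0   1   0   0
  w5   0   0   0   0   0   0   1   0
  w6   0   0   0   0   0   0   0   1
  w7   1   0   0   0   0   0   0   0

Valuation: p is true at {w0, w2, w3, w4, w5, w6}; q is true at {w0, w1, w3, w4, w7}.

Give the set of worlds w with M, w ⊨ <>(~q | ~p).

w0: successors {w4}; ~q | ~p there: w4:F. ✗
w1: successors {w2}; ~q | ~p there: w2:T. ✓
w2: successors {w3}; ~q | ~p there: w3:F. ✗
w3: successors {w4}; ~q | ~p there: w4:F. ✗
w4: successors {w5}; ~q | ~p there: w5:T. ✓
w5: successors {w6}; ~q | ~p there: w6:T. ✓
w6: successors {w7}; ~q | ~p there: w7:T. ✓
w7: successors {w0}; ~q | ~p there: w0:F. ✗

{w1, w4, w5, w6}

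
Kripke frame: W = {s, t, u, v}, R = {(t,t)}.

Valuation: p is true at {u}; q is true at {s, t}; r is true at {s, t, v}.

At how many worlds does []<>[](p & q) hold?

3

s: no successors, so []<>[](p & q) holds vacuously. ✓
t: successors {t}; <>[](p & q) there: t:F. ✗
u: no successors, so []<>[](p & q) holds vacuously. ✓
v: no successors, so []<>[](p & q) holds vacuously. ✓
Satisfying worlds: {s, u, v}.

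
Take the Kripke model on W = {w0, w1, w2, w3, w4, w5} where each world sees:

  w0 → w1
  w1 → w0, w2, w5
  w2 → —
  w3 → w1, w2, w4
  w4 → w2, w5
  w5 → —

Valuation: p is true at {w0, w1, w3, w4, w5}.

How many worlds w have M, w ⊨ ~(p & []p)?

w0: p & []p is T. ✗
w1: p & []p is F. ✓
w2: p & []p is F. ✓
w3: p & []p is F. ✓
w4: p & []p is F. ✓
w5: p & []p is T. ✗
Satisfying worlds: {w1, w2, w3, w4}.

4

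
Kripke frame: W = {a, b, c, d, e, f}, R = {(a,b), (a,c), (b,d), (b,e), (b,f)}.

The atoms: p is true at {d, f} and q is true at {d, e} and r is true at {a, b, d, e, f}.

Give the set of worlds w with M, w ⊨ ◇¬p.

{a, b}

a: successors {b, c}; ¬p there: b:T, c:T. ✓
b: successors {d, e, f}; ¬p there: d:F, e:T, f:F. ✓
c: no successors, so ◇¬p fails. ✗
d: no successors, so ◇¬p fails. ✗
e: no successors, so ◇¬p fails. ✗
f: no successors, so ◇¬p fails. ✗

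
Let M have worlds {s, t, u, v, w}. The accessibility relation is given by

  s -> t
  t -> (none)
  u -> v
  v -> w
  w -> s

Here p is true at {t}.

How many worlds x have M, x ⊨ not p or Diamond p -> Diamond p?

2

s: not p or Diamond p is T, Diamond p is T. ✓
t: not p or Diamond p is F, Diamond p is F. ✓
u: not p or Diamond p is T, Diamond p is F. ✗
v: not p or Diamond p is T, Diamond p is F. ✗
w: not p or Diamond p is T, Diamond p is F. ✗
Satisfying worlds: {s, t}.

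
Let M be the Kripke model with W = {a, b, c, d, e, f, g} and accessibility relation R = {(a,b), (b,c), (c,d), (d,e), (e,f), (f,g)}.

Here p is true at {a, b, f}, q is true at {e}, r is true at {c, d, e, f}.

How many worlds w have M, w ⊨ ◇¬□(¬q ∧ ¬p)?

a: successors {b}; ¬□(¬q ∧ ¬p) there: b:F. ✗
b: successors {c}; ¬□(¬q ∧ ¬p) there: c:F. ✗
c: successors {d}; ¬□(¬q ∧ ¬p) there: d:T. ✓
d: successors {e}; ¬□(¬q ∧ ¬p) there: e:T. ✓
e: successors {f}; ¬□(¬q ∧ ¬p) there: f:F. ✗
f: successors {g}; ¬□(¬q ∧ ¬p) there: g:F. ✗
g: no successors, so ◇¬□(¬q ∧ ¬p) fails. ✗
Satisfying worlds: {c, d}.

2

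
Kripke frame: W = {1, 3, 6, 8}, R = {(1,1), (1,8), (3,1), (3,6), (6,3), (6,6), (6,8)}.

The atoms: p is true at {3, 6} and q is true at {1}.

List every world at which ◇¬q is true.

1: successors {1, 8}; ¬q there: 1:F, 8:T. ✓
3: successors {1, 6}; ¬q there: 1:F, 6:T. ✓
6: successors {3, 6, 8}; ¬q there: 3:T, 6:T, 8:T. ✓
8: no successors, so ◇¬q fails. ✗

{1, 3, 6}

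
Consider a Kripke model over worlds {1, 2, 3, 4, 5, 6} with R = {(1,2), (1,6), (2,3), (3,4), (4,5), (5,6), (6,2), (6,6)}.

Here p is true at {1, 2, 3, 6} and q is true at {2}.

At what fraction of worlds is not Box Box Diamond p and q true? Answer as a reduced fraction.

1/6

1: not Box Box Diamond p is T, q is F. ✗
2: not Box Box Diamond p is T, q is T. ✓
3: not Box Box Diamond p is F, q is F. ✗
4: not Box Box Diamond p is F, q is F. ✗
5: not Box Box Diamond p is F, q is F. ✗
6: not Box Box Diamond p is T, q is F. ✗
That's 1 of 6 worlds, so 1/6.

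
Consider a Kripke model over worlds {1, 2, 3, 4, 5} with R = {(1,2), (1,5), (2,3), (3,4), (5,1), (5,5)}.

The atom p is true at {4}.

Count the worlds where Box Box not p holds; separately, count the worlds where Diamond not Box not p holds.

For Box Box not p:
1: successors {2, 5}; Box not p there: 2:T, 5:T. ✓
2: successors {3}; Box not p there: 3:F. ✗
3: successors {4}; Box not p there: 4:T. ✓
4: no successors, so Box Box not p holds vacuously. ✓
5: successors {1, 5}; Box not p there: 1:T, 5:T. ✓
— 4 worlds.
For Diamond not Box not p:
1: successors {2, 5}; not Box not p there: 2:F, 5:F. ✗
2: successors {3}; not Box not p there: 3:T. ✓
3: successors {4}; not Box not p there: 4:F. ✗
4: no successors, so Diamond not Box not p fails. ✗
5: successors {1, 5}; not Box not p there: 1:F, 5:F. ✗
— 1 world.

4 and 1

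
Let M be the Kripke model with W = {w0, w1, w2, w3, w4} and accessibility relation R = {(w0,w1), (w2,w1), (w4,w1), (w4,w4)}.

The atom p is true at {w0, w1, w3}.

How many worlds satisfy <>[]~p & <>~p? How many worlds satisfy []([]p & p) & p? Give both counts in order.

1 and 3

For <>[]~p & <>~p:
w0: <>[]~p is T, <>~p is F. ✗
w1: <>[]~p is F, <>~p is F. ✗
w2: <>[]~p is T, <>~p is F. ✗
w3: <>[]~p is F, <>~p is F. ✗
w4: <>[]~p is T, <>~p is T. ✓
— 1 world.
For []([]p & p) & p:
w0: []([]p & p) is T, p is T. ✓
w1: []([]p & p) is T, p is T. ✓
w2: []([]p & p) is T, p is F. ✗
w3: []([]p & p) is T, p is T. ✓
w4: []([]p & p) is F, p is F. ✗
— 3 worlds.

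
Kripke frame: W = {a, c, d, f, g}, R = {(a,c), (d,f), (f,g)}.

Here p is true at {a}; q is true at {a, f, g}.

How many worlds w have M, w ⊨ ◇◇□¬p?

1

a: successors {c}; ◇□¬p there: c:F. ✗
c: no successors, so ◇◇□¬p fails. ✗
d: successors {f}; ◇□¬p there: f:T. ✓
f: successors {g}; ◇□¬p there: g:F. ✗
g: no successors, so ◇◇□¬p fails. ✗
Satisfying worlds: {d}.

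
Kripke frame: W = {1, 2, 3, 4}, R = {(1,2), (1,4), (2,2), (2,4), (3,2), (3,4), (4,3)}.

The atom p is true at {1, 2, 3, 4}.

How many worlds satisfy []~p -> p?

4

1: []~p is F, p is T. ✓
2: []~p is F, p is T. ✓
3: []~p is F, p is T. ✓
4: []~p is F, p is T. ✓
Satisfying worlds: {1, 2, 3, 4}.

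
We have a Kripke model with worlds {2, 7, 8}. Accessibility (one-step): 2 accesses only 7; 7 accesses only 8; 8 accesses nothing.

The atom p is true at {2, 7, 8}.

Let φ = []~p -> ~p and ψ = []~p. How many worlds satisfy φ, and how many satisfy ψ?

2 and 1

For []~p -> ~p:
2: []~p is F, ~p is F. ✓
7: []~p is F, ~p is F. ✓
8: []~p is T, ~p is F. ✗
— 2 worlds.
For []~p:
2: successors {7}; ~p there: 7:F. ✗
7: successors {8}; ~p there: 8:F. ✗
8: no successors, so []~p holds vacuously. ✓
— 1 world.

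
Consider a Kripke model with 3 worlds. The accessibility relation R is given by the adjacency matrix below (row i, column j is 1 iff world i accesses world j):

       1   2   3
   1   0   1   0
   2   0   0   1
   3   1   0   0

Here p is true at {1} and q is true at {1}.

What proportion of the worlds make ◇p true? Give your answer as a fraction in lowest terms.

1/3

1: successors {2}; p there: 2:F. ✗
2: successors {3}; p there: 3:F. ✗
3: successors {1}; p there: 1:T. ✓
That's 1 of 3 worlds, so 1/3.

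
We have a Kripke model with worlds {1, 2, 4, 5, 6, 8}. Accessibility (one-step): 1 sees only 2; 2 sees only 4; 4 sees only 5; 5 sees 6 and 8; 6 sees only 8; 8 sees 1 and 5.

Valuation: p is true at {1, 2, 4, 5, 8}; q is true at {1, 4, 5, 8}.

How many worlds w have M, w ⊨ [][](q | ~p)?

1: successors {2}; [](q | ~p) there: 2:T. ✓
2: successors {4}; [](q | ~p) there: 4:T. ✓
4: successors {5}; [](q | ~p) there: 5:T. ✓
5: successors {6, 8}; [](q | ~p) there: 6:T, 8:T. ✓
6: successors {8}; [](q | ~p) there: 8:T. ✓
8: successors {1, 5}; [](q | ~p) there: 1:F, 5:T. ✗
Satisfying worlds: {1, 2, 4, 5, 6}.

5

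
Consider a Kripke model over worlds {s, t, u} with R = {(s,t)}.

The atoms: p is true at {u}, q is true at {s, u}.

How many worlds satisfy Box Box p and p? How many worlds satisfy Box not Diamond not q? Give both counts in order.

1 and 3

For Box Box p and p:
s: Box Box p is T, p is F. ✗
t: Box Box p is T, p is F. ✗
u: Box Box p is T, p is T. ✓
— 1 world.
For Box not Diamond not q:
s: successors {t}; not Diamond not q there: t:T. ✓
t: no successors, so Box not Diamond not q holds vacuously. ✓
u: no successors, so Box not Diamond not q holds vacuously. ✓
— 3 worlds.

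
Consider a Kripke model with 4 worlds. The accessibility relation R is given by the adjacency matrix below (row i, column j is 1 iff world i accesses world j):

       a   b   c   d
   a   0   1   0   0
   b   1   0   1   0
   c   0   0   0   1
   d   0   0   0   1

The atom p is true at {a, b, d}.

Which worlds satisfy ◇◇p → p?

{a, b, d}

a: ◇◇p is T, p is T. ✓
b: ◇◇p is T, p is T. ✓
c: ◇◇p is T, p is F. ✗
d: ◇◇p is T, p is T. ✓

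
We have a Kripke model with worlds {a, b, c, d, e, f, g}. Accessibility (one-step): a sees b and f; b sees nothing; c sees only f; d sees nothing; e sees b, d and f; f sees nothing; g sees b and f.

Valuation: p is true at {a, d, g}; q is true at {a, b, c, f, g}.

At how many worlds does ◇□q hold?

4

a: successors {b, f}; □q there: b:T, f:T. ✓
b: no successors, so ◇□q fails. ✗
c: successors {f}; □q there: f:T. ✓
d: no successors, so ◇□q fails. ✗
e: successors {b, d, f}; □q there: b:T, d:T, f:T. ✓
f: no successors, so ◇□q fails. ✗
g: successors {b, f}; □q there: b:T, f:T. ✓
Satisfying worlds: {a, c, e, g}.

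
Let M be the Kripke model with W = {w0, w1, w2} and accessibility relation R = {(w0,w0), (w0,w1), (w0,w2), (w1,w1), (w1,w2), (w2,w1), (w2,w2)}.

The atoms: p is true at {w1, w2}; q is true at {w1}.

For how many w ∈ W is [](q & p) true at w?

0

w0: successors {w0, w1, w2}; q & p there: w0:F, w1:T, w2:F. ✗
w1: successors {w1, w2}; q & p there: w1:T, w2:F. ✗
w2: successors {w1, w2}; q & p there: w1:T, w2:F. ✗
Satisfying worlds: ∅.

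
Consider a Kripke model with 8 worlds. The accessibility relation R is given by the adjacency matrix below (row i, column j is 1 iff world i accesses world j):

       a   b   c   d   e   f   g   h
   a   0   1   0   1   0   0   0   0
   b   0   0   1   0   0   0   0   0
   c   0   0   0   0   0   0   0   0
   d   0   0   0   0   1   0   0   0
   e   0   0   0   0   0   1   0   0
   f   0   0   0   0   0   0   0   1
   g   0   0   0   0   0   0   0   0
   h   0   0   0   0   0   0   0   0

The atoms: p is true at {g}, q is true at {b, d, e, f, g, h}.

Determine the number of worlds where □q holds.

7

a: successors {b, d}; q there: b:T, d:T. ✓
b: successors {c}; q there: c:F. ✗
c: no successors, so □q holds vacuously. ✓
d: successors {e}; q there: e:T. ✓
e: successors {f}; q there: f:T. ✓
f: successors {h}; q there: h:T. ✓
g: no successors, so □q holds vacuously. ✓
h: no successors, so □q holds vacuously. ✓
Satisfying worlds: {a, c, d, e, f, g, h}.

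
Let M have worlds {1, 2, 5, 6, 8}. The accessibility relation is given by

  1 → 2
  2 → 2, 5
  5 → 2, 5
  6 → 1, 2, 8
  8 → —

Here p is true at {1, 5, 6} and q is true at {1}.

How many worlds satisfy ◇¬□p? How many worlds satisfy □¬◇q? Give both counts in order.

For ◇¬□p:
1: successors {2}; ¬□p there: 2:T. ✓
2: successors {2, 5}; ¬□p there: 2:T, 5:T. ✓
5: successors {2, 5}; ¬□p there: 2:T, 5:T. ✓
6: successors {1, 2, 8}; ¬□p there: 1:T, 2:T, 8:F. ✓
8: no successors, so ◇¬□p fails. ✗
— 4 worlds.
For □¬◇q:
1: successors {2}; ¬◇q there: 2:T. ✓
2: successors {2, 5}; ¬◇q there: 2:T, 5:T. ✓
5: successors {2, 5}; ¬◇q there: 2:T, 5:T. ✓
6: successors {1, 2, 8}; ¬◇q there: 1:T, 2:T, 8:T. ✓
8: no successors, so □¬◇q holds vacuously. ✓
— 5 worlds.

4 and 5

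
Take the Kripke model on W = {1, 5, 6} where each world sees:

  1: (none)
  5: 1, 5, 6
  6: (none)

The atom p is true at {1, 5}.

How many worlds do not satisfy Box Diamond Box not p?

1

1: no successors, so Box Diamond Box not p holds vacuously. ✓
5: successors {1, 5, 6}; Diamond Box not p there: 1:F, 5:T, 6:F. ✗
6: no successors, so Box Diamond Box not p holds vacuously. ✓
Satisfying worlds: {1, 6}.
So Box Diamond Box not p fails at the other 1 world.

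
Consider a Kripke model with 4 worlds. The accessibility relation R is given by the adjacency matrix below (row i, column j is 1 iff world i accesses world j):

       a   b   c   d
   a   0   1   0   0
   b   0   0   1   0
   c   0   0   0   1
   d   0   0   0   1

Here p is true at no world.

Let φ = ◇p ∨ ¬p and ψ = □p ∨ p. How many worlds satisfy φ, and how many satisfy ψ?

For ◇p ∨ ¬p:
a: ◇p is F, ¬p is T. ✓
b: ◇p is F, ¬p is T. ✓
c: ◇p is F, ¬p is T. ✓
d: ◇p is F, ¬p is T. ✓
— 4 worlds.
For □p ∨ p:
a: □p is F, p is F. ✗
b: □p is F, p is F. ✗
c: □p is F, p is F. ✗
d: □p is F, p is F. ✗
— 0 worlds.

4 and 0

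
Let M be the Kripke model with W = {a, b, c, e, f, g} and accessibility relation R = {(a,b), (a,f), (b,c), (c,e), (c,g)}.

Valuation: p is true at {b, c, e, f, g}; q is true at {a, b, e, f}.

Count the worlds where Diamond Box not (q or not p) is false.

4

a: successors {b, f}; Box not (q or not p) there: b:T, f:T. ✓
b: successors {c}; Box not (q or not p) there: c:F. ✗
c: successors {e, g}; Box not (q or not p) there: e:T, g:T. ✓
e: no successors, so Diamond Box not (q or not p) fails. ✗
f: no successors, so Diamond Box not (q or not p) fails. ✗
g: no successors, so Diamond Box not (q or not p) fails. ✗
Satisfying worlds: {a, c}.
So Diamond Box not (q or not p) fails at the other 4 worlds.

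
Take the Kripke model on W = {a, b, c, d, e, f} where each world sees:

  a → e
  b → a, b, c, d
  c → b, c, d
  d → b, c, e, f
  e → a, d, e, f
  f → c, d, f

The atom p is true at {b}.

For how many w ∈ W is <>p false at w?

3

a: successors {e}; p there: e:F. ✗
b: successors {a, b, c, d}; p there: a:F, b:T, c:F, d:F. ✓
c: successors {b, c, d}; p there: b:T, c:F, d:F. ✓
d: successors {b, c, e, f}; p there: b:T, c:F, e:F, f:F. ✓
e: successors {a, d, e, f}; p there: a:F, d:F, e:F, f:F. ✗
f: successors {c, d, f}; p there: c:F, d:F, f:F. ✗
Satisfying worlds: {b, c, d}.
So <>p fails at the other 3 worlds.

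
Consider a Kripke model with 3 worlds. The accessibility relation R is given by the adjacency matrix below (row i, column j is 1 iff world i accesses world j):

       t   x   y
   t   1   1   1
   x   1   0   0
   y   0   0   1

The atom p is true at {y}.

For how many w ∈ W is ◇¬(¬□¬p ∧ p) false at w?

1

t: successors {t, x, y}; ¬(¬□¬p ∧ p) there: t:T, x:T, y:F. ✓
x: successors {t}; ¬(¬□¬p ∧ p) there: t:T. ✓
y: successors {y}; ¬(¬□¬p ∧ p) there: y:F. ✗
Satisfying worlds: {t, x}.
So ◇¬(¬□¬p ∧ p) fails at the other 1 world.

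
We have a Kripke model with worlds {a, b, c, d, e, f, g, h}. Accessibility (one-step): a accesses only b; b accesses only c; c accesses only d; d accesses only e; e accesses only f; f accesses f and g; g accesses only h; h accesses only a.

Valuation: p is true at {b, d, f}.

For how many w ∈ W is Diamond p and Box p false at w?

a: Diamond p is T, Box p is T. ✓
b: Diamond p is F, Box p is F. ✗
c: Diamond p is T, Box p is T. ✓
d: Diamond p is F, Box p is F. ✗
e: Diamond p is T, Box p is T. ✓
f: Diamond p is T, Box p is F. ✗
g: Diamond p is F, Box p is F. ✗
h: Diamond p is F, Box p is F. ✗
Satisfying worlds: {a, c, e}.
So Diamond p and Box p fails at the other 5 worlds.

5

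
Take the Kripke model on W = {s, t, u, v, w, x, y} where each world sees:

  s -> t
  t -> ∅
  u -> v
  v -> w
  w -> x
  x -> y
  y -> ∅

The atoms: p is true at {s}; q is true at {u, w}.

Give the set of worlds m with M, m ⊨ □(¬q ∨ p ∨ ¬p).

s: successors {t}; ¬q ∨ p ∨ ¬p there: t:T. ✓
t: no successors, so □(¬q ∨ p ∨ ¬p) holds vacuously. ✓
u: successors {v}; ¬q ∨ p ∨ ¬p there: v:T. ✓
v: successors {w}; ¬q ∨ p ∨ ¬p there: w:T. ✓
w: successors {x}; ¬q ∨ p ∨ ¬p there: x:T. ✓
x: successors {y}; ¬q ∨ p ∨ ¬p there: y:T. ✓
y: no successors, so □(¬q ∨ p ∨ ¬p) holds vacuously. ✓

{s, t, u, v, w, x, y}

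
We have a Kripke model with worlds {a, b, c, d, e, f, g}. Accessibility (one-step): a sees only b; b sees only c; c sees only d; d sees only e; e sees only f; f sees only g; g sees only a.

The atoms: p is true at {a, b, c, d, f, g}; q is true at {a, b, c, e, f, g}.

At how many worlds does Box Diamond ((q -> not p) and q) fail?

6

a: successors {b}; Diamond ((q -> not p) and q) there: b:F. ✗
b: successors {c}; Diamond ((q -> not p) and q) there: c:F. ✗
c: successors {d}; Diamond ((q -> not p) and q) there: d:T. ✓
d: successors {e}; Diamond ((q -> not p) and q) there: e:F. ✗
e: successors {f}; Diamond ((q -> not p) and q) there: f:F. ✗
f: successors {g}; Diamond ((q -> not p) and q) there: g:F. ✗
g: successors {a}; Diamond ((q -> not p) and q) there: a:F. ✗
Satisfying worlds: {c}.
So Box Diamond ((q -> not p) and q) fails at the other 6 worlds.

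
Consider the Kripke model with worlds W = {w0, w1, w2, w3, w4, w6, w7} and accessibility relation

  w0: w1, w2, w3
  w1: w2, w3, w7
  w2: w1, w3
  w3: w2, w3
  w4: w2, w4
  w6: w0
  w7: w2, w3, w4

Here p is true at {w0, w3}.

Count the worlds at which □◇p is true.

5

w0: successors {w1, w2, w3}; ◇p there: w1:T, w2:T, w3:T. ✓
w1: successors {w2, w3, w7}; ◇p there: w2:T, w3:T, w7:T. ✓
w2: successors {w1, w3}; ◇p there: w1:T, w3:T. ✓
w3: successors {w2, w3}; ◇p there: w2:T, w3:T. ✓
w4: successors {w2, w4}; ◇p there: w2:T, w4:F. ✗
w6: successors {w0}; ◇p there: w0:T. ✓
w7: successors {w2, w3, w4}; ◇p there: w2:T, w3:T, w4:F. ✗
Satisfying worlds: {w0, w1, w2, w3, w6}.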